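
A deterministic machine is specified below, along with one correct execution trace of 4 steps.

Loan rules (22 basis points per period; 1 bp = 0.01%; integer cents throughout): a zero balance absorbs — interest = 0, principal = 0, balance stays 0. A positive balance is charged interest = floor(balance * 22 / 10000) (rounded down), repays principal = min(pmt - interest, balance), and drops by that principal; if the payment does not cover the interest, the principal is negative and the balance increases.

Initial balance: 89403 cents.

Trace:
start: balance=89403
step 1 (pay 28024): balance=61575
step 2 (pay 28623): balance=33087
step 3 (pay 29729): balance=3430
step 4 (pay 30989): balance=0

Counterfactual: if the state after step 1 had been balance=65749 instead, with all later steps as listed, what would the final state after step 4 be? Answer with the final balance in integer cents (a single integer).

0

state after step 1 := balance=65749
step 2 (pay 28623): balance=37270
step 3 (pay 29729): balance=7622
step 4 (pay 30989): balance=0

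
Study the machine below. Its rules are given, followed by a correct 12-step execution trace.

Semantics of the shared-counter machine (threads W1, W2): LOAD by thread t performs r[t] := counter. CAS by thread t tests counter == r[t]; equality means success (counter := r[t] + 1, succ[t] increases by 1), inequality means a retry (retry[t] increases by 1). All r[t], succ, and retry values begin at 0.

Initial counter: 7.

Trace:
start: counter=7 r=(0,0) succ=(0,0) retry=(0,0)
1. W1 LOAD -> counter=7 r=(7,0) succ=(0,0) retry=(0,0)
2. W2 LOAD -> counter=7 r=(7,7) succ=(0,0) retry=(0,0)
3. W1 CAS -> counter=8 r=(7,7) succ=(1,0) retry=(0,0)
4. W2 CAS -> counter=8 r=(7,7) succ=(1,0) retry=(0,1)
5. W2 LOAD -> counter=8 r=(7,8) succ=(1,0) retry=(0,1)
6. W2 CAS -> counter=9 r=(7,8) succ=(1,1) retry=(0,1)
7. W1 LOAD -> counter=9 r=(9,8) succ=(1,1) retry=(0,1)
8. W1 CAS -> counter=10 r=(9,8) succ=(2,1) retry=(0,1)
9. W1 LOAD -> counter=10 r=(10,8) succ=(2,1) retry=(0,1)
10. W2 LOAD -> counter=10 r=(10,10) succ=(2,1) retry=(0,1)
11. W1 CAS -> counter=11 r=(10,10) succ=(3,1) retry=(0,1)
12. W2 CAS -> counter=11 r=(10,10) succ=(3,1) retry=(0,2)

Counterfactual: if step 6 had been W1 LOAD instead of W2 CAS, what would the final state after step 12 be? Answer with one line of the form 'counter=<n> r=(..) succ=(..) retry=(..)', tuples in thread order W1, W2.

counter=10 r=(9,9) succ=(3,0) retry=(0,2)

(re-executing from step 6 with the substitution; state before step 6: counter=8 r=(7,8) succ=(1,0) retry=(0,1))
6. W1 LOAD -> counter=8 r=(8,8) succ=(1,0) retry=(0,1)
7. W1 LOAD -> counter=8 r=(8,8) succ=(1,0) retry=(0,1)
8. W1 CAS -> counter=9 r=(8,8) succ=(2,0) retry=(0,1)
9. W1 LOAD -> counter=9 r=(9,8) succ=(2,0) retry=(0,1)
10. W2 LOAD -> counter=9 r=(9,9) succ=(2,0) retry=(0,1)
11. W1 CAS -> counter=10 r=(9,9) succ=(3,0) retry=(0,1)
12. W2 CAS -> counter=10 r=(9,9) succ=(3,0) retry=(0,2)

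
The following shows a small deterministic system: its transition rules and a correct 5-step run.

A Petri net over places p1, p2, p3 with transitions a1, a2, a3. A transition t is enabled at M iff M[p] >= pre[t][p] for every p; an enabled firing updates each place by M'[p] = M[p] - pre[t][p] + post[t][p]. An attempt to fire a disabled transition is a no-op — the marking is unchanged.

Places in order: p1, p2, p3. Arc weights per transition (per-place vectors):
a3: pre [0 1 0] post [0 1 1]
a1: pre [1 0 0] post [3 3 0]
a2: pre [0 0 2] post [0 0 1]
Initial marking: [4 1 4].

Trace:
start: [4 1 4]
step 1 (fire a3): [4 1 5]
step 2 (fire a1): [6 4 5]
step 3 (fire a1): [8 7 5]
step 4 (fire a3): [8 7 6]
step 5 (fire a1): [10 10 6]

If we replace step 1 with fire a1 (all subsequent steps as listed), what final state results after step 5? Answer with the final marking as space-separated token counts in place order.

12 13 5

(re-executing from step 1 with the substitution; state before step 1: [4 1 4])
step 1 (fire a1): [6 4 4]
step 2 (fire a1): [8 7 4]
step 3 (fire a1): [10 10 4]
step 4 (fire a3): [10 10 5]
step 5 (fire a1): [12 13 5]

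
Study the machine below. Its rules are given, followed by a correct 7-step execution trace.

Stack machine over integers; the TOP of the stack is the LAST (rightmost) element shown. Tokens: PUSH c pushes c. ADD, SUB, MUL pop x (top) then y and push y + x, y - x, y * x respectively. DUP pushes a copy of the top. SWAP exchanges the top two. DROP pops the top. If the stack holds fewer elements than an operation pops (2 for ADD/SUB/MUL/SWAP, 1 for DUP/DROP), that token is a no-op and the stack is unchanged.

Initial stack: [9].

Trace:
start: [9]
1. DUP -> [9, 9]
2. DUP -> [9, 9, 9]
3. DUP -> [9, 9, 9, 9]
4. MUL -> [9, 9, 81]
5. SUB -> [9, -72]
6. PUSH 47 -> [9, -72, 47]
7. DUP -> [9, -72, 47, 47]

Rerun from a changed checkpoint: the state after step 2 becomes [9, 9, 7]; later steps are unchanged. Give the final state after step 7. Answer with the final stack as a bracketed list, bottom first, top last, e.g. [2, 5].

[9, -40, 47, 47]

state after step 2 := [9, 9, 7]
3. DUP -> [9, 9, 7, 7]
4. MUL -> [9, 9, 49]
5. SUB -> [9, -40]
6. PUSH 47 -> [9, -40, 47]
7. DUP -> [9, -40, 47, 47]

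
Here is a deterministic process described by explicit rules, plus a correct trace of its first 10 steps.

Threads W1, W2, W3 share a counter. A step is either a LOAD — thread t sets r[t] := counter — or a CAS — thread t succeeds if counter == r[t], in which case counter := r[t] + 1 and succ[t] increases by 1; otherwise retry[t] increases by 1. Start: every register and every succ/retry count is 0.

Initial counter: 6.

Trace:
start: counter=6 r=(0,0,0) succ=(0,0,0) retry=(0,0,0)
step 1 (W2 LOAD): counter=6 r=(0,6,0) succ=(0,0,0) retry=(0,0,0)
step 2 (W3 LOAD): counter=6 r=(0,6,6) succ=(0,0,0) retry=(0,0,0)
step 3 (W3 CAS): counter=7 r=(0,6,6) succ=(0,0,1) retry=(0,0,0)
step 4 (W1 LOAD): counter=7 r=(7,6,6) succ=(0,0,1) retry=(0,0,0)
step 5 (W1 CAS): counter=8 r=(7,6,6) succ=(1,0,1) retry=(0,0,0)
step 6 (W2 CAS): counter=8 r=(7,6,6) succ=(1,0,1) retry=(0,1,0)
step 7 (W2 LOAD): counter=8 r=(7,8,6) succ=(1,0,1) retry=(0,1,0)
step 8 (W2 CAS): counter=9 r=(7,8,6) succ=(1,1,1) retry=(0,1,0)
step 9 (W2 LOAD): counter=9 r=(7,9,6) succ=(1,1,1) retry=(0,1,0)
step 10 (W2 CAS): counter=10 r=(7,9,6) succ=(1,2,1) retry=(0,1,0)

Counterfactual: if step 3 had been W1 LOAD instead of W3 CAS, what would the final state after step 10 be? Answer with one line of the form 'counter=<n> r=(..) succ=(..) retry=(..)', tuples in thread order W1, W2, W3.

counter=9 r=(6,8,6) succ=(1,2,0) retry=(0,1,0)

(re-executing from step 3 with the substitution; state before step 3: counter=6 r=(0,6,6) succ=(0,0,0) retry=(0,0,0))
step 3 (W1 LOAD): counter=6 r=(6,6,6) succ=(0,0,0) retry=(0,0,0)
step 4 (W1 LOAD): counter=6 r=(6,6,6) succ=(0,0,0) retry=(0,0,0)
step 5 (W1 CAS): counter=7 r=(6,6,6) succ=(1,0,0) retry=(0,0,0)
step 6 (W2 CAS): counter=7 r=(6,6,6) succ=(1,0,0) retry=(0,1,0)
step 7 (W2 LOAD): counter=7 r=(6,7,6) succ=(1,0,0) retry=(0,1,0)
step 8 (W2 CAS): counter=8 r=(6,7,6) succ=(1,1,0) retry=(0,1,0)
step 9 (W2 LOAD): counter=8 r=(6,8,6) succ=(1,1,0) retry=(0,1,0)
step 10 (W2 CAS): counter=9 r=(6,8,6) succ=(1,2,0) retry=(0,1,0)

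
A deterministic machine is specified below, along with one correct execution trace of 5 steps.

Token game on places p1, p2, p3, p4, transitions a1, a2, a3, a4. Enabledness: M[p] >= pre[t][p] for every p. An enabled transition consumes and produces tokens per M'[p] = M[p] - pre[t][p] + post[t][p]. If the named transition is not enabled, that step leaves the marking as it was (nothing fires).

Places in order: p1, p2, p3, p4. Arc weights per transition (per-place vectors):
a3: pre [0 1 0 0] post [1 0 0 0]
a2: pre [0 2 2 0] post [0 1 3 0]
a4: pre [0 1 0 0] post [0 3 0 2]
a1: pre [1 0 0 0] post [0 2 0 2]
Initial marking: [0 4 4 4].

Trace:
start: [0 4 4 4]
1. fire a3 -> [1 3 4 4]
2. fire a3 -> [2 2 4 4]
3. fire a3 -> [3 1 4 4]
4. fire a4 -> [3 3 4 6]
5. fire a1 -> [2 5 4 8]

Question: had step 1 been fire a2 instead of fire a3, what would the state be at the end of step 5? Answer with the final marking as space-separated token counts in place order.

1 5 5 8

(re-executing from step 1 with the substitution; state before step 1: [0 4 4 4])
1. fire a2 -> [0 3 5 4]
2. fire a3 -> [1 2 5 4]
3. fire a3 -> [2 1 5 4]
4. fire a4 -> [2 3 5 6]
5. fire a1 -> [1 5 5 8]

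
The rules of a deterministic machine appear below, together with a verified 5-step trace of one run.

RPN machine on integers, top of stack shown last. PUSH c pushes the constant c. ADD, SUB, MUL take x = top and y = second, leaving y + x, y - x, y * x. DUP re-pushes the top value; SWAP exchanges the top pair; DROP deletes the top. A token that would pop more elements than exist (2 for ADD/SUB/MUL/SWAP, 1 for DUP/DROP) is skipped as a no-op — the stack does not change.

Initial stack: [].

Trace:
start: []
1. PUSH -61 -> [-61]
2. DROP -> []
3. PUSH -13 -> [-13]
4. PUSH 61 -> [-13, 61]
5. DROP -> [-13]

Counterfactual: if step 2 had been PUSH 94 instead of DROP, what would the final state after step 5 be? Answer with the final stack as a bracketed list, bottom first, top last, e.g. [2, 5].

(re-executing from step 2 with the substitution; state before step 2: [-61])
2. PUSH 94 -> [-61, 94]
3. PUSH -13 -> [-61, 94, -13]
4. PUSH 61 -> [-61, 94, -13, 61]
5. DROP -> [-61, 94, -13]

[-61, 94, -13]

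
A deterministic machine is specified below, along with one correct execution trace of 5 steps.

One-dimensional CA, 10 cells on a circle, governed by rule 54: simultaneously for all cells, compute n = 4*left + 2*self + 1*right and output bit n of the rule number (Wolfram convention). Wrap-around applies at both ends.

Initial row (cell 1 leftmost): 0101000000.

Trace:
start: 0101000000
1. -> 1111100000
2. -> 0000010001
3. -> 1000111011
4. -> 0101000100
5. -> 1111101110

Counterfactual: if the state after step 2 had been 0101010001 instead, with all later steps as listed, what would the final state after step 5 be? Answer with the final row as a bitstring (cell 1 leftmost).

state after step 2 := 0101010001
3. -> 1111111011
4. -> 0000000100
5. -> 0000001110

0000001110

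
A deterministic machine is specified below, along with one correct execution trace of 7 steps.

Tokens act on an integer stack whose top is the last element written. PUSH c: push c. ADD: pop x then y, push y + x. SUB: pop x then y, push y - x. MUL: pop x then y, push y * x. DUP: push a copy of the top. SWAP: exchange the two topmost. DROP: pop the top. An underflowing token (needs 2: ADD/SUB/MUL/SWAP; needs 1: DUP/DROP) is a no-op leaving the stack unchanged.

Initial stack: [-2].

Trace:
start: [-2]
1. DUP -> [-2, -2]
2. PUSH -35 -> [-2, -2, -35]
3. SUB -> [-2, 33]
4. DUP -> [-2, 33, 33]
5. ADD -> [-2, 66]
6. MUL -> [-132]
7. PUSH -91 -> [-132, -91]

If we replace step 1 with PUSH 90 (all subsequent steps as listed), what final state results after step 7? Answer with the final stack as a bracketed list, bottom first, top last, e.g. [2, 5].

(re-executing from step 1 with the substitution; state before step 1: [-2])
1. PUSH 90 -> [-2, 90]
2. PUSH -35 -> [-2, 90, -35]
3. SUB -> [-2, 125]
4. DUP -> [-2, 125, 125]
5. ADD -> [-2, 250]
6. MUL -> [-500]
7. PUSH -91 -> [-500, -91]

[-500, -91]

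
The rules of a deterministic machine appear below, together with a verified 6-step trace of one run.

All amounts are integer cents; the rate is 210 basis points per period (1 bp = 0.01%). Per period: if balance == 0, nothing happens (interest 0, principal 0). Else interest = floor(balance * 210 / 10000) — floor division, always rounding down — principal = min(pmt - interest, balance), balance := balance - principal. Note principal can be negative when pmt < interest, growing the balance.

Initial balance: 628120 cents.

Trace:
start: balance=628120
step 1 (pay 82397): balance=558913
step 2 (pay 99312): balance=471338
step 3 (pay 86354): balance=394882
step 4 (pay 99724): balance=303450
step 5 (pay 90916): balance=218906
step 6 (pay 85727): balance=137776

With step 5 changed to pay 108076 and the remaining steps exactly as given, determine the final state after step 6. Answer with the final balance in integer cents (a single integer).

120255

(re-executing from step 5 with the substitution; state before step 5: balance=303450)
step 5 (pay 108076): balance=201746
step 6 (pay 85727): balance=120255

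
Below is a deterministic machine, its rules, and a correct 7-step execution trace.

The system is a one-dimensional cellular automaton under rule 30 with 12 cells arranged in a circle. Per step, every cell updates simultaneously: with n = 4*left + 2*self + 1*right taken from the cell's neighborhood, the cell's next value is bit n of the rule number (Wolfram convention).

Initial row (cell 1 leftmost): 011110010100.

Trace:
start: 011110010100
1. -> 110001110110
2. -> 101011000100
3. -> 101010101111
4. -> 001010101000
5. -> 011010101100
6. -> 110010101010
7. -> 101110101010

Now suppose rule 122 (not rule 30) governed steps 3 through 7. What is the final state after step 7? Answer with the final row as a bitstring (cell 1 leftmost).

110000001100

(re-executing steps 3..7 under rule 122; state before step 3: 101011000100)
3. -> 010111101011
4. -> 101100110111
5. -> 111111111100
6. -> 100000000111
7. -> 110000001100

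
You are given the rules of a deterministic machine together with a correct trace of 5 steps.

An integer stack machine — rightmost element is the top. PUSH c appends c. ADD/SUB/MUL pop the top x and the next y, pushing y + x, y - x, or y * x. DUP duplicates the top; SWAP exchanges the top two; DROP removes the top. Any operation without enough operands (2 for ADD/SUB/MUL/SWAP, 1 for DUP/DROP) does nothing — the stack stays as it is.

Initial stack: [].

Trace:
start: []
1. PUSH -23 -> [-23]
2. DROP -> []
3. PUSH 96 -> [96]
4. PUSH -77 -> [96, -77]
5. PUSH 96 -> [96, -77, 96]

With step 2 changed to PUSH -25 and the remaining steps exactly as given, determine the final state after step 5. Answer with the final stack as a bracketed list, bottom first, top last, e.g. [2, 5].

[-23, -25, 96, -77, 96]

(re-executing from step 2 with the substitution; state before step 2: [-23])
2. PUSH -25 -> [-23, -25]
3. PUSH 96 -> [-23, -25, 96]
4. PUSH -77 -> [-23, -25, 96, -77]
5. PUSH 96 -> [-23, -25, 96, -77, 96]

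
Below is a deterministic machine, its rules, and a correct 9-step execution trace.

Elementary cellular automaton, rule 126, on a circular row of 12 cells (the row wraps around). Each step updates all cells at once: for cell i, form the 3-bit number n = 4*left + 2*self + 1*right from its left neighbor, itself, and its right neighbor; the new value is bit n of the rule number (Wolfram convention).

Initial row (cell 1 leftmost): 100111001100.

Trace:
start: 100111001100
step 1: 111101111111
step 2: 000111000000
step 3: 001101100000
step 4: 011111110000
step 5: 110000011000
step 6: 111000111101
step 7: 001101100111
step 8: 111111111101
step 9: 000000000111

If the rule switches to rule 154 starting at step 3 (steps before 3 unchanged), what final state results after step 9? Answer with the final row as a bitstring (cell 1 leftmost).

101010100110

(re-executing steps 3..9 under rule 154; state before step 3: 000111000000)
step 3: 001110100000
step 4: 011100010000
step 5: 111010101000
step 6: 110000000101
step 7: 101000001001
step 8: 000100010111
step 9: 101010100110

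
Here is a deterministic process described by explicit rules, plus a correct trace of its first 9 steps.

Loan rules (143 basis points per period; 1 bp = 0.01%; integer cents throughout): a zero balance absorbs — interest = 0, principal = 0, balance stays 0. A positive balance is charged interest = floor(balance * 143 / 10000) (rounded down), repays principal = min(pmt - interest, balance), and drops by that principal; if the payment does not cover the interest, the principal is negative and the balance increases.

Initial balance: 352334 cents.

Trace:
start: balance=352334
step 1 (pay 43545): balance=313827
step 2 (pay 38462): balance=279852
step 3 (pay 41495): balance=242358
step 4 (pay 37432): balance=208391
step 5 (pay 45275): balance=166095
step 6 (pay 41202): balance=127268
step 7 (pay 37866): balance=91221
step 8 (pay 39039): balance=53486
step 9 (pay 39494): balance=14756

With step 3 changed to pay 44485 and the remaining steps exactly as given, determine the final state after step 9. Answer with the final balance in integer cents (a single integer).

11501

(re-executing from step 3 with the substitution; state before step 3: balance=279852)
step 3 (pay 44485): balance=239368
step 4 (pay 37432): balance=205358
step 5 (pay 45275): balance=163019
step 6 (pay 41202): balance=124148
step 7 (pay 37866): balance=88057
step 8 (pay 39039): balance=50277
step 9 (pay 39494): balance=11501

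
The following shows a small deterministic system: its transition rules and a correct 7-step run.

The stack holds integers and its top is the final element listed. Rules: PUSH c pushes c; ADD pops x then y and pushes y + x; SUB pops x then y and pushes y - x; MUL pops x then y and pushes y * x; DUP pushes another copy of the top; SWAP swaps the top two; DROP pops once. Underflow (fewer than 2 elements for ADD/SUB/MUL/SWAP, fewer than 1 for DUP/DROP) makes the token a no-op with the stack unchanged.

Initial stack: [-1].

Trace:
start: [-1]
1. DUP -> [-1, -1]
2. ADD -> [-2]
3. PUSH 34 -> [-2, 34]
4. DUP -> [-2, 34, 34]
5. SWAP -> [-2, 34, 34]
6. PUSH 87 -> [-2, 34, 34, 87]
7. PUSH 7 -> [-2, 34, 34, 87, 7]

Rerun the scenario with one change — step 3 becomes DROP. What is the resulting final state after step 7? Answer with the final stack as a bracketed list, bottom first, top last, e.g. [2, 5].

[87, 7]

(re-executing from step 3 with the substitution; state before step 3: [-2])
3. DROP -> []
4. DUP -> []
5. SWAP -> []
6. PUSH 87 -> [87]
7. PUSH 7 -> [87, 7]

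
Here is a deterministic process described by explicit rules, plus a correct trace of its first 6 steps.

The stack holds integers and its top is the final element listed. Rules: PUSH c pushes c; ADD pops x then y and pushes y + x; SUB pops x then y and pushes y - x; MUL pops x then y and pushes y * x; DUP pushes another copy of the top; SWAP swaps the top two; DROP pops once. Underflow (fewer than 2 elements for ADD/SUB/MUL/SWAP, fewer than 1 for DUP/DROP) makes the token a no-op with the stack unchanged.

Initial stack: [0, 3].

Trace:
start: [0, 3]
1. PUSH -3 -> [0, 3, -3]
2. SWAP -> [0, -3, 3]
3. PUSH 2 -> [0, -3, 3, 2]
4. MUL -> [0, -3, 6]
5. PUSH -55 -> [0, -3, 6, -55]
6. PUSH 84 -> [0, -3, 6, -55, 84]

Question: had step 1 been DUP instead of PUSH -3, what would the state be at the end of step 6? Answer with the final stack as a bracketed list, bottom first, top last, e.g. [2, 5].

[0, 3, 6, -55, 84]

(re-executing from step 1 with the substitution; state before step 1: [0, 3])
1. DUP -> [0, 3, 3]
2. SWAP -> [0, 3, 3]
3. PUSH 2 -> [0, 3, 3, 2]
4. MUL -> [0, 3, 6]
5. PUSH -55 -> [0, 3, 6, -55]
6. PUSH 84 -> [0, 3, 6, -55, 84]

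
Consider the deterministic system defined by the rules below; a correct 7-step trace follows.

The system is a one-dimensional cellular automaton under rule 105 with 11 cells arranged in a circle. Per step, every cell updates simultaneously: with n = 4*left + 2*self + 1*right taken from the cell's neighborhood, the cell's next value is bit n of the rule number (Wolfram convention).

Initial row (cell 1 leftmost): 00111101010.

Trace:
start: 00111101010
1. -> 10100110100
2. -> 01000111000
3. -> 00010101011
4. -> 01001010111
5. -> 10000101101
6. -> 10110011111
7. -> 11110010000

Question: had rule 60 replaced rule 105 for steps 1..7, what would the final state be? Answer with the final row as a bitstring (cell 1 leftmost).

01100101101

(re-executing steps 1..7 under rule 60; state before step 1: 00111101010)
1. -> 00100011111
2. -> 10110010000
3. -> 11101011000
4. -> 10011110100
5. -> 11010001110
6. -> 10111001001
7. -> 01100101101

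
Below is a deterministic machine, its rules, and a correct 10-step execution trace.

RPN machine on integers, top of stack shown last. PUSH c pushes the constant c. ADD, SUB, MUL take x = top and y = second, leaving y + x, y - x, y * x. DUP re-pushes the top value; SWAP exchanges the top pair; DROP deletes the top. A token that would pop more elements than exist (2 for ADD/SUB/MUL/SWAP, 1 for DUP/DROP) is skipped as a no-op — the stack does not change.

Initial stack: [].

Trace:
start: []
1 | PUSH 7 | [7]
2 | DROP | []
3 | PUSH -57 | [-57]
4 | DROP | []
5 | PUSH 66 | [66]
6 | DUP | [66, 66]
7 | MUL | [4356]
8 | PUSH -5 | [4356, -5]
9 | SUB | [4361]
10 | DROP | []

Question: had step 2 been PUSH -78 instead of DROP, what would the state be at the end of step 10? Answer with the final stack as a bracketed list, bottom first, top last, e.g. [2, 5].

(re-executing from step 2 with the substitution; state before step 2: [7])
2 | PUSH -78 | [7, -78]
3 | PUSH -57 | [7, -78, -57]
4 | DROP | [7, -78]
5 | PUSH 66 | [7, -78, 66]
6 | DUP | [7, -78, 66, 66]
7 | MUL | [7, -78, 4356]
8 | PUSH -5 | [7, -78, 4356, -5]
9 | SUB | [7, -78, 4361]
10 | DROP | [7, -78]

[7, -78]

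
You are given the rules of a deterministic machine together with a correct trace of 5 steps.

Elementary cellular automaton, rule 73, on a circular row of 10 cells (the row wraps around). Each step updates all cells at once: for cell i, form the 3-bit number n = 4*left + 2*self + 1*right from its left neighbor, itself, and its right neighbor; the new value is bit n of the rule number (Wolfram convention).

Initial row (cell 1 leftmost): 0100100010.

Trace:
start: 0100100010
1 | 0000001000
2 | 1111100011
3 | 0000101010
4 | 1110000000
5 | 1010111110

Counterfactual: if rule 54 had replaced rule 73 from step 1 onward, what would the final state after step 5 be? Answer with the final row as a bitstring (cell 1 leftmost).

0001110111

(re-executing steps 1..5 under rule 54; state before step 1: 0100100010)
1 | 1111110111
2 | 0000001000
3 | 0000011100
4 | 0000100010
5 | 0001110111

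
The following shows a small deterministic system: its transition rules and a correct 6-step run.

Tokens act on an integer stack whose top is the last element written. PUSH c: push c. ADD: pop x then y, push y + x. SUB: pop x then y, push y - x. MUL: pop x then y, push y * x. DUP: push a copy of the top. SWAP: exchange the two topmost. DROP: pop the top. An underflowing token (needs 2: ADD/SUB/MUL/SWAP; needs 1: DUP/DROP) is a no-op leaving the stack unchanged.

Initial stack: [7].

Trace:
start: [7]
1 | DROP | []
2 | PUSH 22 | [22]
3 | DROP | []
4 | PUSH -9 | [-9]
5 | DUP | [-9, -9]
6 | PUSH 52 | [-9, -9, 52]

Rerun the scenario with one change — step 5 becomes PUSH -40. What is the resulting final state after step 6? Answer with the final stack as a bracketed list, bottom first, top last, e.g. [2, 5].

[-9, -40, 52]

(re-executing from step 5 with the substitution; state before step 5: [-9])
5 | PUSH -40 | [-9, -40]
6 | PUSH 52 | [-9, -40, 52]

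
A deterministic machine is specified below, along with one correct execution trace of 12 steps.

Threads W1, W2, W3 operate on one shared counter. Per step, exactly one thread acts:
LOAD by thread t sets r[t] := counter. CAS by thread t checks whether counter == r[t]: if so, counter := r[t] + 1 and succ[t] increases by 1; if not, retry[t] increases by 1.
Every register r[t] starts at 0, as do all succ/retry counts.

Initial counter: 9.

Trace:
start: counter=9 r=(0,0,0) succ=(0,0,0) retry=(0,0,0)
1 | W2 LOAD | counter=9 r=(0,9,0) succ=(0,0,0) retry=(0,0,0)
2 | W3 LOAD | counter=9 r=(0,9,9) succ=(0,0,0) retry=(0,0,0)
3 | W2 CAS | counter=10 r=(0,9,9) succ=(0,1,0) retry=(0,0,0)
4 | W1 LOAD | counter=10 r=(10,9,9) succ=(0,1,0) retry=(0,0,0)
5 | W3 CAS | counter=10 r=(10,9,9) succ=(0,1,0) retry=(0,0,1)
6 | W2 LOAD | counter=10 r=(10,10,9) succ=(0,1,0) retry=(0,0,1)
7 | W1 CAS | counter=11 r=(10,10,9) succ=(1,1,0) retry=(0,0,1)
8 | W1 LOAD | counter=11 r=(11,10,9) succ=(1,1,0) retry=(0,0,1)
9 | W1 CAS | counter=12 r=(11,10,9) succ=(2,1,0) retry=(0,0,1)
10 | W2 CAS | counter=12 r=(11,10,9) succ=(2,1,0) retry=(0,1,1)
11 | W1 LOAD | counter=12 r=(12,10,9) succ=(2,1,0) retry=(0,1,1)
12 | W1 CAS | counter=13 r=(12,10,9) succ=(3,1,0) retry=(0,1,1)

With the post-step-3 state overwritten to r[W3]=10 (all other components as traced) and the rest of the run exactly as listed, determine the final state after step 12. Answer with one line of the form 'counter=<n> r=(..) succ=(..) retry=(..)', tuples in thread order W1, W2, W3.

state after step 3 := counter=10 r=(0,9,10) succ=(0,1,0) retry=(0,0,0)
4 | W1 LOAD | counter=10 r=(10,9,10) succ=(0,1,0) retry=(0,0,0)
5 | W3 CAS | counter=11 r=(10,9,10) succ=(0,1,1) retry=(0,0,0)
6 | W2 LOAD | counter=11 r=(10,11,10) succ=(0,1,1) retry=(0,0,0)
7 | W1 CAS | counter=11 r=(10,11,10) succ=(0,1,1) retry=(1,0,0)
8 | W1 LOAD | counter=11 r=(11,11,10) succ=(0,1,1) retry=(1,0,0)
9 | W1 CAS | counter=12 r=(11,11,10) succ=(1,1,1) retry=(1,0,0)
10 | W2 CAS | counter=12 r=(11,11,10) succ=(1,1,1) retry=(1,1,0)
11 | W1 LOAD | counter=12 r=(12,11,10) succ=(1,1,1) retry=(1,1,0)
12 | W1 CAS | counter=13 r=(12,11,10) succ=(2,1,1) retry=(1,1,0)

counter=13 r=(12,11,10) succ=(2,1,1) retry=(1,1,0)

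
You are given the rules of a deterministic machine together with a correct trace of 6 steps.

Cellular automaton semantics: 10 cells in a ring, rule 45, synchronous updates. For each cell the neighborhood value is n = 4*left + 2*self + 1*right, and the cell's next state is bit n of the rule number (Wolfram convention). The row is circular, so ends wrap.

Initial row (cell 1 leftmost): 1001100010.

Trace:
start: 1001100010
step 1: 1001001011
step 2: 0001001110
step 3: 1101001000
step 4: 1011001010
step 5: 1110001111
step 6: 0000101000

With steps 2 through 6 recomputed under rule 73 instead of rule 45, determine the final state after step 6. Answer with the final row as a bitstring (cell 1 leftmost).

0010001000

(re-executing steps 2..6 under rule 73; state before step 2: 1001001011)
step 2: 1000000010
step 3: 0011111000
step 4: 1010001011
step 5: 1000100010
step 6: 0010001000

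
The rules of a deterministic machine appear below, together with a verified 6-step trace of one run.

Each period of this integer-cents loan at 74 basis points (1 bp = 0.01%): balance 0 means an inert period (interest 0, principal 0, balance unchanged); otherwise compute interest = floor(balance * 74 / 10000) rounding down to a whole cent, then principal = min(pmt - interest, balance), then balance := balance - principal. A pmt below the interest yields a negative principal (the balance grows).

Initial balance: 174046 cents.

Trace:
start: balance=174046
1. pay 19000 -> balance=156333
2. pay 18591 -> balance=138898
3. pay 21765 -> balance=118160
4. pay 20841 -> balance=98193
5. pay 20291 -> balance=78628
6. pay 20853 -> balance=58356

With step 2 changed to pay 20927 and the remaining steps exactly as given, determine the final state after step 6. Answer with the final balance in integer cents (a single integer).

55951

(re-executing from step 2 with the substitution; state before step 2: balance=156333)
2. pay 20927 -> balance=136562
3. pay 21765 -> balance=115807
4. pay 20841 -> balance=95822
5. pay 20291 -> balance=76240
6. pay 20853 -> balance=55951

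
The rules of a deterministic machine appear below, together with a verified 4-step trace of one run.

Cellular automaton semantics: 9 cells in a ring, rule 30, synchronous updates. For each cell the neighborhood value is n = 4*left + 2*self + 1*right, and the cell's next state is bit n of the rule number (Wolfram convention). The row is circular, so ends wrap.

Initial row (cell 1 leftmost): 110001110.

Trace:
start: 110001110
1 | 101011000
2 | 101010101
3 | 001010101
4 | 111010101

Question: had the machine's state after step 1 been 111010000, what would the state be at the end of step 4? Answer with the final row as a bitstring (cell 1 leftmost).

state after step 1 := 111010000
2 | 100011001
3 | 010110111
4 | 010100100

010100100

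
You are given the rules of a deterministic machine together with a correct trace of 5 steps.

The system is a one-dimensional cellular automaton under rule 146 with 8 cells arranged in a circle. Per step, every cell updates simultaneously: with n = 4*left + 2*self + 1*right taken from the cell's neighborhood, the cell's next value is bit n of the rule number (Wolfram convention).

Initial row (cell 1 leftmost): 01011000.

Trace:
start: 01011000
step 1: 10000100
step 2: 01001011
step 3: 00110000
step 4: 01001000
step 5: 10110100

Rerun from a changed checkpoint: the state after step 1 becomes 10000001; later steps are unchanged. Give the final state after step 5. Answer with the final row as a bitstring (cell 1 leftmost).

00100100

state after step 1 := 10000001
step 2: 01000010
step 3: 10100101
step 4: 00011000
step 5: 00100100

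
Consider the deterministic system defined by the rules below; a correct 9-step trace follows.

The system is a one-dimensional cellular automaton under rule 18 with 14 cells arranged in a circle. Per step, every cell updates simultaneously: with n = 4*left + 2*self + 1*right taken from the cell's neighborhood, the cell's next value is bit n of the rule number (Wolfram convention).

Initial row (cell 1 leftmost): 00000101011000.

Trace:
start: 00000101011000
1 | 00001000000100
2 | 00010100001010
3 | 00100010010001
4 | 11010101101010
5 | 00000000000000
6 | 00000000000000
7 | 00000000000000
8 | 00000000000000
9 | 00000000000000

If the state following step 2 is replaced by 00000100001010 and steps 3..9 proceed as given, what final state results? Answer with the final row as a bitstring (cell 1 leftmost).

01011010101101

state after step 2 := 00000100001010
3 | 00001010010001
4 | 10010001101010
5 | 01101010000000
6 | 10000001000000
7 | 01000010100001
8 | 00100100010010
9 | 01011010101101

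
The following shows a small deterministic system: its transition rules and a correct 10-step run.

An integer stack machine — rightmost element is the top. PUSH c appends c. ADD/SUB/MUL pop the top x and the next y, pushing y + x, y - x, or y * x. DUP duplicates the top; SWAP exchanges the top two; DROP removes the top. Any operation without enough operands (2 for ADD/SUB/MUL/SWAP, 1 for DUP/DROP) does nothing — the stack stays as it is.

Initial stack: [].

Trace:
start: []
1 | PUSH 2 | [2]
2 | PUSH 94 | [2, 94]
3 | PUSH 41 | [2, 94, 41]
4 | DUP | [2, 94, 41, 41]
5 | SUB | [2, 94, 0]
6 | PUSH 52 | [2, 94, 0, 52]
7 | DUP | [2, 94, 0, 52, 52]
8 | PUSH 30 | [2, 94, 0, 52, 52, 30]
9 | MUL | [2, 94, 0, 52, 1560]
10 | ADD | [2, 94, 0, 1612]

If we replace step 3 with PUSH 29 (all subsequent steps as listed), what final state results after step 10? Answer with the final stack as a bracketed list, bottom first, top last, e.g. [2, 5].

(re-executing from step 3 with the substitution; state before step 3: [2, 94])
3 | PUSH 29 | [2, 94, 29]
4 | DUP | [2, 94, 29, 29]
5 | SUB | [2, 94, 0]
6 | PUSH 52 | [2, 94, 0, 52]
7 | DUP | [2, 94, 0, 52, 52]
8 | PUSH 30 | [2, 94, 0, 52, 52, 30]
9 | MUL | [2, 94, 0, 52, 1560]
10 | ADD | [2, 94, 0, 1612]

[2, 94, 0, 1612]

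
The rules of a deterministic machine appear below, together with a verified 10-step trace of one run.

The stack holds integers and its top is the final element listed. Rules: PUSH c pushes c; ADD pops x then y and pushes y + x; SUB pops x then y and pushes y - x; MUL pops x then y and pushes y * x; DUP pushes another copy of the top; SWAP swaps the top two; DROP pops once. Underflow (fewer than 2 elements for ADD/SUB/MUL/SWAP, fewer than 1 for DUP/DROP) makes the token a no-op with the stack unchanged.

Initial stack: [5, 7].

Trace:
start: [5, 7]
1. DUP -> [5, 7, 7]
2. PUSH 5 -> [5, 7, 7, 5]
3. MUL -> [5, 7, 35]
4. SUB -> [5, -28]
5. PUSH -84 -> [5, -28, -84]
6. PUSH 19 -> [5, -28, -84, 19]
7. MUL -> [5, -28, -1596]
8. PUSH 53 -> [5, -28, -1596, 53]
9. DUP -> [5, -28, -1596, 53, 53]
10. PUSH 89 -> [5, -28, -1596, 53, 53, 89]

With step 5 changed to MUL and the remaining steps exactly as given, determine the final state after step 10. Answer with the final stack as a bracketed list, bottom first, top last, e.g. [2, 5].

(re-executing from step 5 with the substitution; state before step 5: [5, -28])
5. MUL -> [-140]
6. PUSH 19 -> [-140, 19]
7. MUL -> [-2660]
8. PUSH 53 -> [-2660, 53]
9. DUP -> [-2660, 53, 53]
10. PUSH 89 -> [-2660, 53, 53, 89]

[-2660, 53, 53, 89]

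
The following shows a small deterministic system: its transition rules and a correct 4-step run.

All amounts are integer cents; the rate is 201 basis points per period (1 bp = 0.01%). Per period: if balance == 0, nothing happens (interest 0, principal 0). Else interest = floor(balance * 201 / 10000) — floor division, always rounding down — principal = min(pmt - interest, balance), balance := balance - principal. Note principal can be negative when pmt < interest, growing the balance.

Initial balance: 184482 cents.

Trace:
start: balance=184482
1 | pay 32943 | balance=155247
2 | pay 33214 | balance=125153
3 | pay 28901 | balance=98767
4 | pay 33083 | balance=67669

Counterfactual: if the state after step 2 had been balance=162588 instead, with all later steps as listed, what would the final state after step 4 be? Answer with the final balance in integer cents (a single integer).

106624

state after step 2 := balance=162588
3 | pay 28901 | balance=136955
4 | pay 33083 | balance=106624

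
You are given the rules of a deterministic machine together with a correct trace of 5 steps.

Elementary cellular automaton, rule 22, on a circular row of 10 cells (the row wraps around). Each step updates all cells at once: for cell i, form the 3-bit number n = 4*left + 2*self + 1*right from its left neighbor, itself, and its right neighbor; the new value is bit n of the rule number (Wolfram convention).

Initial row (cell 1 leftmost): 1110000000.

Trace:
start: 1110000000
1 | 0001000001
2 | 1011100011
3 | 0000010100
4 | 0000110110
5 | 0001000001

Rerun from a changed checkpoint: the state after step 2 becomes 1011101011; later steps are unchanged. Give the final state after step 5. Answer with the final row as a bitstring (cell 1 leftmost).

state after step 2 := 1011101011
3 | 0000001000
4 | 0000011100
5 | 0000100010

0000100010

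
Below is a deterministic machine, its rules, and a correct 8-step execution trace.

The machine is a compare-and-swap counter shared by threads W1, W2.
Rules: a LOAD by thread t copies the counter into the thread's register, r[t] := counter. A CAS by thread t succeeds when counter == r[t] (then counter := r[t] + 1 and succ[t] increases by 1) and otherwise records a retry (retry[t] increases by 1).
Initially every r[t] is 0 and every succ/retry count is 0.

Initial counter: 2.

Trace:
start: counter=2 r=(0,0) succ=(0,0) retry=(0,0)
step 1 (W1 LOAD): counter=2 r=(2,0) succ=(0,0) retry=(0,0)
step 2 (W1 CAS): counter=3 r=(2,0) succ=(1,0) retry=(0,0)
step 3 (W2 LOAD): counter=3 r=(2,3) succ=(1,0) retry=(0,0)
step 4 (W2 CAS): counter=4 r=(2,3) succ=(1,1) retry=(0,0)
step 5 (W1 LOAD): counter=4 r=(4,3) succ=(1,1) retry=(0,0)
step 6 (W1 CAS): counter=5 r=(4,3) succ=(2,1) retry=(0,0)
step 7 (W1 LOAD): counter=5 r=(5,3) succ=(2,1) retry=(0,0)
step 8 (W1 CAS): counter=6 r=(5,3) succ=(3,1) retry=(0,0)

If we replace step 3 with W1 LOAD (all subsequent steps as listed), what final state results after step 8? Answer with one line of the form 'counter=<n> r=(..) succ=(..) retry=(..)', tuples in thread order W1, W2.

counter=5 r=(4,0) succ=(3,0) retry=(0,1)

(re-executing from step 3 with the substitution; state before step 3: counter=3 r=(2,0) succ=(1,0) retry=(0,0))
step 3 (W1 LOAD): counter=3 r=(3,0) succ=(1,0) retry=(0,0)
step 4 (W2 CAS): counter=3 r=(3,0) succ=(1,0) retry=(0,1)
step 5 (W1 LOAD): counter=3 r=(3,0) succ=(1,0) retry=(0,1)
step 6 (W1 CAS): counter=4 r=(3,0) succ=(2,0) retry=(0,1)
step 7 (W1 LOAD): counter=4 r=(4,0) succ=(2,0) retry=(0,1)
step 8 (W1 CAS): counter=5 r=(4,0) succ=(3,0) retry=(0,1)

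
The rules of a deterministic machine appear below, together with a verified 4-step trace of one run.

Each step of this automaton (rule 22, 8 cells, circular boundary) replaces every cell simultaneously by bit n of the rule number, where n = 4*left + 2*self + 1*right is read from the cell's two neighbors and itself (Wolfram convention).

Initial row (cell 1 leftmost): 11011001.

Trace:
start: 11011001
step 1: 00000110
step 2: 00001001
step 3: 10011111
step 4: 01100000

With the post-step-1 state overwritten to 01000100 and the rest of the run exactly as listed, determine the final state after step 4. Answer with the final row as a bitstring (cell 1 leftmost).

00000000

state after step 1 := 01000100
step 2: 11101110
step 3: 00000000
step 4: 00000000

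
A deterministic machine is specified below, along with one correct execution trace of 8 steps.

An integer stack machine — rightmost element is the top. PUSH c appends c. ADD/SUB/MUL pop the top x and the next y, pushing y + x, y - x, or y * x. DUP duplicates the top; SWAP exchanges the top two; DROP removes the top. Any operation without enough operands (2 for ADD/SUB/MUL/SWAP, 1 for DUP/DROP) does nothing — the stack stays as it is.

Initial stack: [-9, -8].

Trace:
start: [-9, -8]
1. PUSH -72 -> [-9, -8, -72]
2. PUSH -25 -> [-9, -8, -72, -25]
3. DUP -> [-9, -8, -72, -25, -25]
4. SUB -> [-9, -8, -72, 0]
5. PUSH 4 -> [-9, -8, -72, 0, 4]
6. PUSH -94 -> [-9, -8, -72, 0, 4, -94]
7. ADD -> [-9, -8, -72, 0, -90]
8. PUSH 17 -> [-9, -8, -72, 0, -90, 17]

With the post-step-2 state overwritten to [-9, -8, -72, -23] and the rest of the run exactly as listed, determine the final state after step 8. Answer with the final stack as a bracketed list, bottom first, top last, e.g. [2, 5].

state after step 2 := [-9, -8, -72, -23]
3. DUP -> [-9, -8, -72, -23, -23]
4. SUB -> [-9, -8, -72, 0]
5. PUSH 4 -> [-9, -8, -72, 0, 4]
6. PUSH -94 -> [-9, -8, -72, 0, 4, -94]
7. ADD -> [-9, -8, -72, 0, -90]
8. PUSH 17 -> [-9, -8, -72, 0, -90, 17]

[-9, -8, -72, 0, -90, 17]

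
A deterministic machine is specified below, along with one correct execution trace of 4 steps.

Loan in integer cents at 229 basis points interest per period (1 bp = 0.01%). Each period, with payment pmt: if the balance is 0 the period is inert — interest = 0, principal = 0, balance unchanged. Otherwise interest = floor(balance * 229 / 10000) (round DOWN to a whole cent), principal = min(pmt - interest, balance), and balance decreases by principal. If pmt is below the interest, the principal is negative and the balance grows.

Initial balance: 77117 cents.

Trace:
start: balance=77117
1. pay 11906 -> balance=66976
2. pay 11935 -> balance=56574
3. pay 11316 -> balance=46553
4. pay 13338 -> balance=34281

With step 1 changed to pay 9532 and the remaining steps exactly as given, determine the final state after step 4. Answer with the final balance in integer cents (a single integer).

36822

(re-executing from step 1 with the substitution; state before step 1: balance=77117)
1. pay 9532 -> balance=69350
2. pay 11935 -> balance=59003
3. pay 11316 -> balance=49038
4. pay 13338 -> balance=36822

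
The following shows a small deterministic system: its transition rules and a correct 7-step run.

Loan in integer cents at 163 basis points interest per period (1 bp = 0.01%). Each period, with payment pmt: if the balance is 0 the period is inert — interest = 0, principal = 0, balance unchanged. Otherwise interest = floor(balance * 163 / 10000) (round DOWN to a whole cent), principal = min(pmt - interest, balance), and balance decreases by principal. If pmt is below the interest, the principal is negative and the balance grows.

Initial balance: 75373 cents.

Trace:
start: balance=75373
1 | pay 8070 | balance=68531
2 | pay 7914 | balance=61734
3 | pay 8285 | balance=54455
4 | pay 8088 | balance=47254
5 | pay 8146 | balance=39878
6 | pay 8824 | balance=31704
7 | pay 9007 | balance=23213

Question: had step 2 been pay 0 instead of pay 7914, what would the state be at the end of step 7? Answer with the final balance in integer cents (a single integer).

(re-executing from step 2 with the substitution; state before step 2: balance=68531)
2 | pay 0 | balance=69648
3 | pay 8285 | balance=62498
4 | pay 8088 | balance=55428
5 | pay 8146 | balance=48185
6 | pay 8824 | balance=40146
7 | pay 9007 | balance=31793

31793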